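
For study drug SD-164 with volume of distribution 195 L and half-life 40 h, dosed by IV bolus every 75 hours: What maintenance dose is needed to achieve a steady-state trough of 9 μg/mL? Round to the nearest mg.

τ/t½ = 75/40 ≈ 1.875, so f = (1/2)^(75/40) ≈ 0.272627.
Cmin,ss = (D/Vd)·f/(1−f), so D = Cmin,ss·Vd·(1−f)/f.
D = 9 × 195 × (1−f)/f ≈ 9 × 195 × 2.66802 ≈ 4682.38 mg.

4682 mg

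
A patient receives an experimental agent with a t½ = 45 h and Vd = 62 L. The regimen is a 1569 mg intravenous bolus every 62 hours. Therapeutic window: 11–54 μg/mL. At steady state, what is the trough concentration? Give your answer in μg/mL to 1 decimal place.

k = ln2/t½ = ln2/45 ≈ 0.015403 h⁻¹; fraction remaining f = e^(−kτ) = e^(−0.015403×62) ≈ 0.3848.
Single-dose peak C₀ = D/Vd = 1569/62 ≈ 25.306 μg/mL.
Steady-state trough Cmin,ss = C₀·f/(1−f) ≈ 25.306 × 0.3848/0.6152 ≈ 15.829 μg/mL.
Trough 15.8 μg/mL vs MEC 11 μg/mL: adequate.

15.8 μg/mL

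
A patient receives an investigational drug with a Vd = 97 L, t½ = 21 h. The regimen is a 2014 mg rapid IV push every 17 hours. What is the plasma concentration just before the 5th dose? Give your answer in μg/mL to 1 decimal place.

f = (1/2)^(τ/t½) = (1/2)^(17/21) ≈ 0.5706.
C₀ = D/Vd = 2014/97 ≈ 20.763 μg/mL.
Before the 5th dose, 4 doses have been given. Superposition: Cmin = C₀·(f + f² + … + f^4).
≈ 20.763 × (0.5706 + 0.3256 + 0.1858 + 0.1060) ≈ 20.763 × 1.1880 ≈ 24.666 μg/mL.

24.7 μg/mL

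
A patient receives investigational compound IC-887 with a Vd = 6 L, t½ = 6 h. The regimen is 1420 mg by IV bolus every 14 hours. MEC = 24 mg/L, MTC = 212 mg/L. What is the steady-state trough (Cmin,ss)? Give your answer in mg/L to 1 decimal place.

τ/t½ = 14/6 ≈ 2.3333, so fraction remaining f = (1/2)^(14/6) ≈ 0.1984.
Accumulation ratio R = 1/(1 − f) ≈ 1/0.8016 ≈ 1.2475.
Each bolus raises the concentration by D/Vd = 1420/6 ≈ 236.667 mg/L.
Cmax,ss = C₀/(1 − f) ≈ 236.667/0.8016 ≈ 295.243 mg/L.
One interval later, Cmin,ss = Cmax,ss·e^(−kτ) ≈ 295.243 × 0.1984 ≈ 58.576 mg/L.
Trough 58.6 mg/L vs MEC 24 mg/L: adequate.

58.6 mg/L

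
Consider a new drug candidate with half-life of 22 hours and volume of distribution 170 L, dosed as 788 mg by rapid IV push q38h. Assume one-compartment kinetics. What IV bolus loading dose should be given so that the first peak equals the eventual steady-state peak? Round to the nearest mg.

1129 mg

f = (1/2)^(38/22) ≈ 0.302022; accumulation ratio R = 1/(1−f) ≈ 1.43271.
Loading dose to hit Cmax,ss on first dose: D_load = D_maint·R ≈ 788 × 1.43271 ≈ 1128.98 mg.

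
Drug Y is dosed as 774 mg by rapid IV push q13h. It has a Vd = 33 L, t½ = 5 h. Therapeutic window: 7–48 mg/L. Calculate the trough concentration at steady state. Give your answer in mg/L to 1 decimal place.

4.6 mg/L

Over one 13-h interval, 13/5 ≈ 2.6 half-lives elapse, leaving f ≈ 0.1649 of each dose.
Accumulation ratio R = 1/(1 − f) ≈ 1/0.8351 ≈ 1.1975.
Each bolus raises the concentration by D/Vd = 774/33 ≈ 23.455 mg/L.
Cmax,ss = C₀/(1 − f) ≈ 23.455/0.8351 ≈ 28.086 mg/L.
One interval later, Cmin,ss = Cmax,ss·e^(−kτ) ≈ 28.086 × 0.1649 ≈ 4.631 mg/L.
Trough 4.6 mg/L vs MEC 7 mg/L: subtherapeutic.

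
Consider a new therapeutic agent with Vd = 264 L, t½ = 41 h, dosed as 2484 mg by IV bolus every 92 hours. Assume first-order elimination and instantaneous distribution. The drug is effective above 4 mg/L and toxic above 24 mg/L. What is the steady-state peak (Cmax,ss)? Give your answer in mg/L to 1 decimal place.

11.9 mg/L

k = ln2/t½ = ln2/41 ≈ 0.016906 h⁻¹; fraction remaining f = e^(−kτ) = e^(−0.016906×92) ≈ 0.2111.
At steady state, accumulation factor R = 1/(1 − e^(−kτ)) ≈ 1.2676.
Single-dose peak C₀ = D/Vd = 2484/264 ≈ 9.409 mg/L.
Cmax,ss = C₀/(1 − f) ≈ 9.409/0.7889 ≈ 11.927 mg/L.
Peak 11.9 mg/L vs MTC 24 mg/L: below toxic threshold.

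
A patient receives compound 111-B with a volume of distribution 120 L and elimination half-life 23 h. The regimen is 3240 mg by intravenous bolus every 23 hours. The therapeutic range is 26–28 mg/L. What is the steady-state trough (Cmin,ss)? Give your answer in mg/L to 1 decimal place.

The dosing interval is 1 half-life, so f = 2^(−1) = 0.5.
At steady state, R = 1/(1 − 0.5) = 2/1.
Single-dose peak C₀ = D/Vd = 3240/120 = 27 mg/L.
Steady-state peak Cmax,ss = C₀·R = 27 × 2/1 ≈ 54.000 mg/L.
Steady-state trough Cmin,ss = Cmax,ss·f ≈ 54.000 × 0.5 ≈ 27.000 mg/L.
Trough 27.0 mg/L vs MEC 26 mg/L: adequate.

27.0 mg/L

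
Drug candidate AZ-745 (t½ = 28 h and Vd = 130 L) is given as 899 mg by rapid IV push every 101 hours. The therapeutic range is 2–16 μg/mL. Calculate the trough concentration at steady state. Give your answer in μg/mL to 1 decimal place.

0.6 μg/mL

k = ln2/t½ = ln2/28 ≈ 0.024755 h⁻¹; fraction remaining f = e^(−kτ) = e^(−0.024755×101) ≈ 0.0821.
At steady state, accumulation factor R = 1/(1 − e^(−kτ)) ≈ 1.0894.
Each bolus raises the concentration by D/Vd = 899/130 ≈ 6.915 μg/mL.
Steady-state peak Cmax,ss = C₀·R ≈ 6.915 × 1.0894 ≈ 7.533 μg/mL.
Steady-state trough Cmin,ss = Cmax,ss·f ≈ 7.533 × 0.0821 ≈ 0.618 μg/mL.
Trough 0.6 μg/mL vs MEC 2 μg/mL: subtherapeutic.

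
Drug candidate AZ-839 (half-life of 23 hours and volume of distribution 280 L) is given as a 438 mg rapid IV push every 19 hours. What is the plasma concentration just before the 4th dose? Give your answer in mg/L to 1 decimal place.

1.7 mg/L

f = (1/2)^(τ/t½) = (1/2)^(19/23) ≈ 0.5641.
C₀ = D/Vd = 438/280 ≈ 1.564 mg/L.
Before the 4th dose, 3 doses have been given. Superposition: Cmin = C₀·(f + f² + … + f^3).
≈ 1.564 × (0.5641 + 0.3182 + 0.1795) ≈ 1.564 × 1.0618 ≈ 1.661 mg/L.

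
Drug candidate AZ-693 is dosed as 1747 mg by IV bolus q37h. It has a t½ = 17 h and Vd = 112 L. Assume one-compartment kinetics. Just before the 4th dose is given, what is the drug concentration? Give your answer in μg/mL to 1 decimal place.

4.4 μg/mL

f = (1/2)^(τ/t½) = (1/2)^(37/17) ≈ 0.2212.
C₀ = D/Vd = 1747/112 ≈ 15.598 μg/mL.
Before the 4th dose, 3 doses have been given. Superposition: Cmin = C₀·(f + f² + … + f^3).
≈ 15.598 × (0.2212 + 0.0489 + 0.0108) ≈ 15.598 × 0.2809 ≈ 4.381 μg/mL.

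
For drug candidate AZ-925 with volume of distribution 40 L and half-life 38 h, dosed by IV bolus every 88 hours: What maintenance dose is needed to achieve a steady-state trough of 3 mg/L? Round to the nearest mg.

τ/t½ = 88/38 ≈ 2.3158, so f = (1/2)^(88/38) ≈ 0.200853.
Cmin,ss = (D/Vd)·f/(1−f), so D = Cmin,ss·Vd·(1−f)/f.
D = 3 × 40 × (1−f)/f ≈ 3 × 40 × 3.97877 ≈ 477.45 mg.

477 mg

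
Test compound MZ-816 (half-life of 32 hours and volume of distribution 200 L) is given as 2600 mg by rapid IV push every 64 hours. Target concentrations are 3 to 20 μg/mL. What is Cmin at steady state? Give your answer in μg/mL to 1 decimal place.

The dosing interval is 2 half-lives, so f = 2^(−2) = 0.25.
Accumulation ratio R = 1/(1 − f) = 1/0.75 = 4/3.
Single-dose peak C₀ = D/Vd = 2600/200 = 13 μg/mL.
Steady-state peak Cmax,ss = C₀·R = 13 × 4/3 ≈ 17.333 μg/mL.
Steady-state trough Cmin,ss = Cmax,ss·f ≈ 17.333 × 0.25 ≈ 4.333 μg/mL.
Trough 4.3 μg/mL vs MEC 3 μg/mL: adequate.

4.3 μg/mL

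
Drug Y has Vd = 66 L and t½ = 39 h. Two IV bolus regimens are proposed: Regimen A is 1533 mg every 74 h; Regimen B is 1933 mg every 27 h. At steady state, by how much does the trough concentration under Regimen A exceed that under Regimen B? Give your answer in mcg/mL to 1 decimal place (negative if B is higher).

Regimen A: f = (1/2)^(74/39) ≈ 0.2684; Cmin,ss = (1533/66)·f/(1−f) ≈ 8.521 mcg/mL.
Regimen B: f = (1/2)^(27/39) ≈ 0.6189; Cmin,ss = (1933/66)·f/(1−f) ≈ 47.563 mcg/mL.
Difference ≈ 8.521 − 47.563 ≈ -39.042 mcg/mL.

-39.0 mcg/mL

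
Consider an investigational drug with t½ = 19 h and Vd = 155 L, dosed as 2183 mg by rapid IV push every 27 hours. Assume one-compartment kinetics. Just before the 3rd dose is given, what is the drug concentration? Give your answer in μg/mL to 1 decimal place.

f = (1/2)^(τ/t½) = (1/2)^(27/19) ≈ 0.3734.
C₀ = D/Vd = 2183/155 ≈ 14.084 μg/mL.
Before the 3rd dose, 2 doses have been given. Superposition: Cmin = C₀·(f + f²).
≈ 14.084 × (0.3734 + 0.1394) ≈ 14.084 × 0.5128 ≈ 7.222 μg/mL.

7.2 μg/mL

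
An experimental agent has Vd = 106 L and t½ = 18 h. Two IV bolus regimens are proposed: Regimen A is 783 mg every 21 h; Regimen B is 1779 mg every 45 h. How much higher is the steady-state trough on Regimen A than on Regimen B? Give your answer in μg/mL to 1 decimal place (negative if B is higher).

Regimen A: f = (1/2)^(21/18) ≈ 0.4454; Cmin,ss = (783/106)·f/(1−f) ≈ 5.932 μg/mL.
Regimen B: f = (1/2)^(45/18) ≈ 0.1768; Cmin,ss = (1779/106)·f/(1−f) ≈ 3.605 μg/mL.
Difference ≈ 5.932 − 3.605 ≈ 2.327 μg/mL.

2.3 μg/mL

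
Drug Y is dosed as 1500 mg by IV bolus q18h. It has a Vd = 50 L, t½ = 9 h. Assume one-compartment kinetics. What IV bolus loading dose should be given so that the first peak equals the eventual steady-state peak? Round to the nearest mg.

2000 mg

f = (1/2)^(18/9) ≈ 0.250000; accumulation ratio R = 1/(1−f) ≈ 1.33333.
Loading dose to hit Cmax,ss on first dose: D_load = D_maint·R ≈ 1500 × 1.33333 ≈ 1999.99 mg.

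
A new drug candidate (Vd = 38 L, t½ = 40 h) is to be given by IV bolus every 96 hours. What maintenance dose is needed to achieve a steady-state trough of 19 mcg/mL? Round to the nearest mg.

3089 mg

τ/t½ = 96/40 ≈ 2.4, so f = (1/2)^(96/40) ≈ 0.189465.
Cmin,ss = (D/Vd)·f/(1−f), so D = Cmin,ss·Vd·(1−f)/f.
D = 19 × 38 × (1−f)/f ≈ 19 × 38 × 4.27802 ≈ 3088.73 mg.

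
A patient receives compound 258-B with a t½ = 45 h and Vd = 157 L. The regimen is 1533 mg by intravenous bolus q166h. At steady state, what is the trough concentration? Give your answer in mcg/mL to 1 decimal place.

k = ln2/t½ = ln2/45 ≈ 0.015403 h⁻¹; fraction remaining f = e^(−kτ) = e^(−0.015403×166) ≈ 0.0775.
Single-dose peak C₀ = D/Vd = 1533/157 ≈ 9.764 mcg/mL.
Steady-state trough Cmin,ss = C₀·f/(1−f) ≈ 9.764 × 0.0775/0.9225 ≈ 0.820 mcg/mL.

0.8 mcg/mL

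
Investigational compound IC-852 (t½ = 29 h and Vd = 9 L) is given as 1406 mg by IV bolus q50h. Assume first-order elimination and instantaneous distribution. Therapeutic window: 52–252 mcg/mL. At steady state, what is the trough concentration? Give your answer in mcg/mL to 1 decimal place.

Over one 50-h interval, 50/29 ≈ 1.7241 half-lives elapse, leaving f ≈ 0.3027 of each dose.
Each bolus raises the concentration by D/Vd = 1406/9 ≈ 156.222 mcg/mL.
Steady-state trough Cmin,ss = C₀·f/(1−f) ≈ 156.222 × 0.3027/0.6973 ≈ 67.816 mcg/mL.
Trough 67.8 mcg/mL vs MEC 52 mcg/mL: adequate.

67.8 mcg/mL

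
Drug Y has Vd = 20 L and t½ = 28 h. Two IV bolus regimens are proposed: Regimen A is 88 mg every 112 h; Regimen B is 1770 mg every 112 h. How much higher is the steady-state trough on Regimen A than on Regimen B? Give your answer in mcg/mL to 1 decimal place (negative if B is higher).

Regimen A: f = (1/2)^(112/28) ≈ 0.0625; Cmin,ss = (88/20)·f/(1−f) ≈ 0.293 mcg/mL.
Regimen B: f = (1/2)^(112/28) ≈ 0.0625; Cmin,ss = (1770/20)·f/(1−f) ≈ 5.900 mcg/mL.
Difference ≈ 0.293 − 5.900 ≈ -5.607 mcg/mL.

-5.6 mcg/mL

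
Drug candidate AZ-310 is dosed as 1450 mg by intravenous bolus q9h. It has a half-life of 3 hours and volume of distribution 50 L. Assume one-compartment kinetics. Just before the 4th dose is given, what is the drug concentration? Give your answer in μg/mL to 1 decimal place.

4.1 μg/mL

f = (1/2)^(τ/t½) = (1/2)^(9/3) ≈ 0.1250.
C₀ = D/Vd = 1450/50 ≈ 29.000 μg/mL.
Before the 4th dose, 3 doses have been given. Superposition: Cmin = C₀·(f + f² + … + f^3).
≈ 29.000 × (0.1250 + 0.0156 + 0.0020) ≈ 29.000 × 0.1426 ≈ 4.135 μg/mL.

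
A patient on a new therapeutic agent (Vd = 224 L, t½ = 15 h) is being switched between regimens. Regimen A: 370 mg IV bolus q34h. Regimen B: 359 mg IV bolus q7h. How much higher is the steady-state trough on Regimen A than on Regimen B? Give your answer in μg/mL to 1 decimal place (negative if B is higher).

-3.8 μg/mL

Regimen A: f = (1/2)^(34/15) ≈ 0.2078; Cmin,ss = (370/224)·f/(1−f) ≈ 0.433 μg/mL.
Regimen B: f = (1/2)^(7/15) ≈ 0.7236; Cmin,ss = (359/224)·f/(1−f) ≈ 4.196 μg/mL.
Difference ≈ 0.433 − 4.196 ≈ -3.763 μg/mL.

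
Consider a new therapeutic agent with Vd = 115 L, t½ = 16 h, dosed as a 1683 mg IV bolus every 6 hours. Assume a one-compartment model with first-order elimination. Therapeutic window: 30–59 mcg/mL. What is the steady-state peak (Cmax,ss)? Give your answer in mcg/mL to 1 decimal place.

63.9 mcg/mL

k = ln2/t½ = ln2/16 ≈ 0.043322 h⁻¹; fraction remaining f = e^(−kτ) = e^(−0.043322×6) ≈ 0.7711.
Accumulation ratio R = 1/(1 − f) ≈ 1/0.2289 ≈ 4.3687.
Each bolus raises the concentration by D/Vd = 1683/115 ≈ 14.635 mcg/mL.
Steady-state peak Cmax,ss = C₀·R ≈ 14.635 × 4.3687 ≈ 63.936 mcg/mL.
Peak 63.9 mcg/mL vs MTC 59 mcg/mL: exceeds toxic threshold.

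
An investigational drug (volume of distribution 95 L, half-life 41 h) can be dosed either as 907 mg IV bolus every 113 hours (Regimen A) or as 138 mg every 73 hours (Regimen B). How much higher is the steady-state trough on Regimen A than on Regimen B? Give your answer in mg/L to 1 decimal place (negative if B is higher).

Regimen A: f = (1/2)^(113/41) ≈ 0.1480; Cmin,ss = (907/95)·f/(1−f) ≈ 1.658 mg/L.
Regimen B: f = (1/2)^(73/41) ≈ 0.2911; Cmin,ss = (138/95)·f/(1−f) ≈ 0.597 mg/L.
Difference ≈ 1.658 − 0.597 ≈ 1.061 mg/L.

1.1 mg/L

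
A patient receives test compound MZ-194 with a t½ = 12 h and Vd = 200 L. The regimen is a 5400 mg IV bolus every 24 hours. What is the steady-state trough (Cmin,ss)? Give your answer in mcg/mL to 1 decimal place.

The dosing interval is 2 half-lives, so f = 2^(−2) = 0.25.
At steady state, R = 1/(1 − 0.25) = 4/3.
Single-dose peak C₀ = D/Vd = 5400/200 = 27 mcg/mL.
Steady-state peak Cmax,ss = C₀·R = 27 × 4/3 ≈ 36.000 mcg/mL.
Steady-state trough Cmin,ss = Cmax,ss·f ≈ 36.000 × 0.25 ≈ 9.000 mcg/mL.

9.0 mcg/mL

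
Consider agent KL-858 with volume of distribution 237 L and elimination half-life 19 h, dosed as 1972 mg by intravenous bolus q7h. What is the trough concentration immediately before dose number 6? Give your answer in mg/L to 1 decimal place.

f = (1/2)^(τ/t½) = (1/2)^(7/19) ≈ 0.7746.
C₀ = D/Vd = 1972/237 ≈ 8.321 mg/L.
Before the 6th dose, 5 doses have been given. Superposition: Cmin = C₀·(f + f² + … + f^5).
≈ 8.321 × (0.7746 + 0.6000 + 0.4648 + 0.3600 + 0.2789) ≈ 8.321 × 2.4783 ≈ 20.622 mg/L.

20.6 mg/L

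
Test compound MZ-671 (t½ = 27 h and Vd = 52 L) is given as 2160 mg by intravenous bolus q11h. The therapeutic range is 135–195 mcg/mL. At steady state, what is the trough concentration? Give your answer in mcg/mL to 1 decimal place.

127.3 mcg/mL

τ/t½ = 11/27 ≈ 0.40741, so fraction remaining f = (1/2)^(11/27) ≈ 0.7540.
Accumulation ratio R = 1/(1 − f) ≈ 1/0.2460 ≈ 4.0650.
Single-dose peak C₀ = D/Vd = 2160/52 ≈ 41.538 mcg/mL.
Steady-state peak Cmax,ss = C₀·R ≈ 41.538 × 4.0650 ≈ 168.852 mcg/mL.
One interval later, Cmin,ss = Cmax,ss·e^(−kτ) ≈ 168.852 × 0.7540 ≈ 127.314 mcg/mL.
Trough 127.3 mcg/mL vs MEC 135 mcg/mL: subtherapeutic.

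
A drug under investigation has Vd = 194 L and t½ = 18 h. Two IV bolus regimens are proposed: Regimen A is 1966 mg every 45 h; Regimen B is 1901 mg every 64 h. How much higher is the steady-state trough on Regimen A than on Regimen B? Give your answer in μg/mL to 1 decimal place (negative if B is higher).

Regimen A: f = (1/2)^(45/18) ≈ 0.1768; Cmin,ss = (1966/194)·f/(1−f) ≈ 2.177 μg/mL.
Regimen B: f = (1/2)^(64/18) ≈ 0.0850; Cmin,ss = (1901/194)·f/(1−f) ≈ 0.910 μg/mL.
Difference ≈ 2.177 − 0.910 ≈ 1.267 μg/mL.

1.3 μg/mL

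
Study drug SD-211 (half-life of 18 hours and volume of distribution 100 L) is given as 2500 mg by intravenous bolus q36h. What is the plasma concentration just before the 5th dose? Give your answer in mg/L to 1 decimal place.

8.3 mg/L

f = (1/2)^(τ/t½) = (1/2)^(36/18) ≈ 0.2500.
C₀ = D/Vd = 2500/100 ≈ 25.000 mg/L.
Before the 5th dose, 4 doses have been given. Superposition: Cmin = C₀·(f + f² + … + f^4).
≈ 25.000 × (0.2500 + 0.0625 + 0.0156 + 0.0039) ≈ 25.000 × 0.3320 ≈ 8.300 mg/L.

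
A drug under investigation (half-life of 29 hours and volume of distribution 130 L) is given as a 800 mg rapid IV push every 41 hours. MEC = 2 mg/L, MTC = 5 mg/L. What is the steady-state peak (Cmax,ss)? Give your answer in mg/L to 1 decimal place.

τ/t½ = 41/29 ≈ 1.4138, so fraction remaining f = (1/2)^(41/29) ≈ 0.3753.
Accumulation ratio R = 1/(1 − f) ≈ 1/0.6247 ≈ 1.6008.
Each bolus raises the concentration by D/Vd = 800/130 ≈ 6.154 mg/L.
Steady-state peak Cmax,ss = C₀·R ≈ 6.154 × 1.6008 ≈ 9.851 mg/L.
Peak 9.9 mg/L vs MTC 5 mg/L: exceeds toxic threshold.

9.9 mg/L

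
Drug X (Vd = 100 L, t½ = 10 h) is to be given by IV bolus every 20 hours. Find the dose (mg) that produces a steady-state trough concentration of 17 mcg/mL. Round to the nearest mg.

τ/t½ = 20/10 ≈ 2, so f = (1/2)^(20/10) ≈ 0.250000.
Cmin,ss = (D/Vd)·f/(1−f), so D = Cmin,ss·Vd·(1−f)/f.
D = 17 × 100 × (1−f)/f ≈ 17 × 100 × 3.00000 ≈ 5100.00 mg.

5100 mg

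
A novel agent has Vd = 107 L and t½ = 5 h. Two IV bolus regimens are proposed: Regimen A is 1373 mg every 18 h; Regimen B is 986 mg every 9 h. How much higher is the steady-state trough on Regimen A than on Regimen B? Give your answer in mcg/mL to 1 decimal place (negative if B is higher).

-2.6 mcg/mL

Regimen A: f = (1/2)^(18/5) ≈ 0.0825; Cmin,ss = (1373/107)·f/(1−f) ≈ 1.154 mcg/mL.
Regimen B: f = (1/2)^(9/5) ≈ 0.2872; Cmin,ss = (986/107)·f/(1−f) ≈ 3.713 mcg/mL.
Difference ≈ 1.154 − 3.713 ≈ -2.559 mcg/mL.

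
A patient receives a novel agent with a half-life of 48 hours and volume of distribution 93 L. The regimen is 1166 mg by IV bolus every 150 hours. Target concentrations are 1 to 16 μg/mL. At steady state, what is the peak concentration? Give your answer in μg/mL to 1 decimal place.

14.2 μg/mL

k = ln2/t½ = ln2/48 ≈ 0.014441 h⁻¹; fraction remaining f = e^(−kτ) = e^(−0.014441×150) ≈ 0.1146.
Accumulation ratio R = 1/(1 − f) ≈ 1/0.8854 ≈ 1.1294.
Each bolus raises the concentration by D/Vd = 1166/93 ≈ 12.538 μg/mL.
Steady-state peak Cmax,ss = C₀·R ≈ 12.538 × 1.1294 ≈ 14.160 μg/mL.
Peak 14.2 μg/mL vs MTC 16 μg/mL: below toxic threshold.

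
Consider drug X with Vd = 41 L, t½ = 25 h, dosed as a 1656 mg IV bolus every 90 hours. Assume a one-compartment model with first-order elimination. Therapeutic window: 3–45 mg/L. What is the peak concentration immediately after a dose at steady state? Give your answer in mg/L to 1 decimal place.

k = ln2/t½ = ln2/25 ≈ 0.027726 h⁻¹; fraction remaining f = e^(−kτ) = e^(−0.027726×90) ≈ 0.0825.
Accumulation ratio R = 1/(1 − f) ≈ 1/0.9175 ≈ 1.0899.
Single-dose peak C₀ = D/Vd = 1656/41 ≈ 40.390 mg/L.
Steady-state peak Cmax,ss = C₀·R ≈ 40.390 × 1.0899 ≈ 44.021 mg/L.
Peak 44.0 mg/L vs MTC 45 mg/L: below toxic threshold.

44.0 mg/L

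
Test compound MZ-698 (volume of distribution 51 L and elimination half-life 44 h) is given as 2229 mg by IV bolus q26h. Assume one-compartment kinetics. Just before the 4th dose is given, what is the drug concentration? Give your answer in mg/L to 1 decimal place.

61.1 mg/L

f = (1/2)^(τ/t½) = (1/2)^(26/44) ≈ 0.6639.
C₀ = D/Vd = 2229/51 ≈ 43.706 mg/L.
Before the 4th dose, 3 doses have been given. Superposition: Cmin = C₀·(f + f² + … + f^3).
≈ 43.706 × (0.6639 + 0.4408 + 0.2926) ≈ 43.706 × 1.3973 ≈ 61.070 mg/L.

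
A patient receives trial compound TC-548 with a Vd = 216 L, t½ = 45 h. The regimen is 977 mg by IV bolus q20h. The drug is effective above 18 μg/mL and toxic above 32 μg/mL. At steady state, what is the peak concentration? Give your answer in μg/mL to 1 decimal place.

17.1 μg/mL

Over one 20-h interval, 20/45 ≈ 0.44444 half-lives elapse, leaving f ≈ 0.7349 of each dose.
Accumulation ratio R = 1/(1 − f) ≈ 1/0.2651 ≈ 3.7722.
Single-dose peak C₀ = D/Vd = 977/216 ≈ 4.523 μg/mL.
Steady-state peak Cmax,ss = C₀·R ≈ 4.523 × 3.7722 ≈ 17.062 μg/mL.
Peak 17.1 μg/mL vs MTC 32 μg/mL: below toxic threshold.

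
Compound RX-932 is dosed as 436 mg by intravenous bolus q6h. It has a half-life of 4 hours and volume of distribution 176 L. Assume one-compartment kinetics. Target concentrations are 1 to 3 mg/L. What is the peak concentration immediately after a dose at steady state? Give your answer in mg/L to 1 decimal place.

3.8 mg/L

Over one 6-h interval, 6/4 ≈ 1.5 half-lives elapse, leaving f ≈ 0.3536 of each dose.
Accumulation ratio R = 1/(1 − f) ≈ 1/0.6464 ≈ 1.5470.
Each bolus raises the concentration by D/Vd = 436/176 ≈ 2.477 mg/L.
Steady-state peak Cmax,ss = C₀·R ≈ 2.477 × 1.5470 ≈ 3.832 mg/L.
Peak 3.8 mg/L vs MTC 3 mg/L: exceeds toxic threshold.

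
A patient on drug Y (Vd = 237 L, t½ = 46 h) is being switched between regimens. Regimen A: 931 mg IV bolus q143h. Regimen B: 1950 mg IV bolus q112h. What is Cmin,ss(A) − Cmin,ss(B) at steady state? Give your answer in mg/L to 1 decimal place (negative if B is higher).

Regimen A: f = (1/2)^(143/46) ≈ 0.1159; Cmin,ss = (931/237)·f/(1−f) ≈ 0.515 mg/L.
Regimen B: f = (1/2)^(112/46) ≈ 0.1850; Cmin,ss = (1950/237)·f/(1−f) ≈ 1.868 mg/L.
Difference ≈ 0.515 − 1.868 ≈ -1.353 mg/L.

-1.4 mg/L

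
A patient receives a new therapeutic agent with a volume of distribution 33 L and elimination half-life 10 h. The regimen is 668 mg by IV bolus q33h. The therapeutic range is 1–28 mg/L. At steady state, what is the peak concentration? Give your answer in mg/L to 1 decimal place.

τ/t½ = 33/10 ≈ 3.3, so fraction remaining f = (1/2)^(33/10) ≈ 0.1015.
At steady state, accumulation factor R = 1/(1 − e^(−kτ)) ≈ 1.1130.
Single-dose peak C₀ = D/Vd = 668/33 ≈ 20.242 mg/L.
Cmax,ss = C₀/(1 − f) ≈ 20.242/0.8985 ≈ 22.529 mg/L.
Peak 22.5 mg/L vs MTC 28 mg/L: below toxic threshold.

22.5 mg/L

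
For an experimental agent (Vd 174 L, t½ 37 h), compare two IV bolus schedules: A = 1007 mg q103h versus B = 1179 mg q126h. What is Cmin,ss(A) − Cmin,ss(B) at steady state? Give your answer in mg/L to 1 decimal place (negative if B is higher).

0.3 mg/L

Regimen A: f = (1/2)^(103/37) ≈ 0.1452; Cmin,ss = (1007/174)·f/(1−f) ≈ 0.983 mg/L.
Regimen B: f = (1/2)^(126/37) ≈ 0.0944; Cmin,ss = (1179/174)·f/(1−f) ≈ 0.706 mg/L.
Difference ≈ 0.983 − 0.706 ≈ 0.277 mg/L.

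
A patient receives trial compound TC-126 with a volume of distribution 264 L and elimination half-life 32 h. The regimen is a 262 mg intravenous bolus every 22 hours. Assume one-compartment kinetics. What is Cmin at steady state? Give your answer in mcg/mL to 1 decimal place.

1.6 mcg/mL

Over one 22-h interval, 22/32 ≈ 0.6875 half-lives elapse, leaving f ≈ 0.6209 of each dose.
At steady state, accumulation factor R = 1/(1 − e^(−kτ)) ≈ 2.6378.
Single-dose peak C₀ = D/Vd = 262/264 ≈ 0.992 mcg/mL.
Cmax,ss = C₀/(1 − f) ≈ 0.992/0.3791 ≈ 2.617 mcg/mL.
One interval later, Cmin,ss = Cmax,ss·e^(−kτ) ≈ 2.617 × 0.6209 ≈ 1.625 mcg/mL.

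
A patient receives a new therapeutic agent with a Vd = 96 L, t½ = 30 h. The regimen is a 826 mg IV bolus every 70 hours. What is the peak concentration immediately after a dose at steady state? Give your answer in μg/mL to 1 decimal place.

10.7 μg/mL

τ/t½ = 70/30 ≈ 2.3333, so fraction remaining f = (1/2)^(70/30) ≈ 0.1984.
Accumulation ratio R = 1/(1 − f) ≈ 1/0.8016 ≈ 1.2475.
Each bolus raises the concentration by D/Vd = 826/96 ≈ 8.604 μg/mL.
Steady-state peak Cmax,ss = C₀·R ≈ 8.604 × 1.2475 ≈ 10.733 μg/mL.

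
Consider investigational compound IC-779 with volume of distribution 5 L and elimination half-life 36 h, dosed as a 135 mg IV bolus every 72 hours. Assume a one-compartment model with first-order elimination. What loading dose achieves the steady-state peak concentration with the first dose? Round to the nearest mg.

180 mg

f = (1/2)^(72/36) ≈ 0.250000; accumulation ratio R = 1/(1−f) ≈ 1.33333.
Loading dose to hit Cmax,ss on first dose: D_load = D_maint·R ≈ 135 × 1.33333 ≈ 180.00 mg.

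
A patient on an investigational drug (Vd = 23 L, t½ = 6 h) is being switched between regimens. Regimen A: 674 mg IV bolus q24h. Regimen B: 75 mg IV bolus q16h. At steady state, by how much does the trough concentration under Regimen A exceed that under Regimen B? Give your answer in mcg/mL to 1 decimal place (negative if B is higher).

1.3 mcg/mL

Regimen A: f = (1/2)^(24/6) ≈ 0.0625; Cmin,ss = (674/23)·f/(1−f) ≈ 1.954 mcg/mL.
Regimen B: f = (1/2)^(16/6) ≈ 0.1575; Cmin,ss = (75/23)·f/(1−f) ≈ 0.610 mcg/mL.
Difference ≈ 1.954 − 0.610 ≈ 1.344 mcg/mL.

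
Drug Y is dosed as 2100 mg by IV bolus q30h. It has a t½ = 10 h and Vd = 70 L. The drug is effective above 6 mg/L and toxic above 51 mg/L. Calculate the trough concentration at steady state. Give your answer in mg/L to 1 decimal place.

4.3 mg/L

The dosing interval is 3 half-lives, so f = 2^(−3) = 0.125.
At steady state, R = 1/(1 − 0.125) = 8/7.
Single-dose peak C₀ = D/Vd = 2100/70 = 30 mg/L.
Steady-state peak Cmax,ss = C₀·R = 30 × 8/7 ≈ 34.286 mg/L.
Steady-state trough Cmin,ss = Cmax,ss·f ≈ 34.286 × 0.125 ≈ 4.286 mg/L.
Trough 4.3 mg/L vs MEC 6 mg/L: subtherapeutic.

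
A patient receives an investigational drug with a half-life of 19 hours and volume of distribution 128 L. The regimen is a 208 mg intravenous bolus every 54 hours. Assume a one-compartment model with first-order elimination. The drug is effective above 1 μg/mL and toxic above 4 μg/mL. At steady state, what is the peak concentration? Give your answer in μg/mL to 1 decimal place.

τ/t½ = 54/19 ≈ 2.8421, so fraction remaining f = (1/2)^(54/19) ≈ 0.1395.
Accumulation ratio R = 1/(1 − f) ≈ 1/0.8605 ≈ 1.1621.
Single-dose peak C₀ = D/Vd = 208/128 ≈ 1.625 μg/mL.
Steady-state peak Cmax,ss = C₀·R ≈ 1.625 × 1.1621 ≈ 1.888 μg/mL.
Peak 1.9 μg/mL vs MTC 4 μg/mL: below toxic threshold.

1.9 μg/mL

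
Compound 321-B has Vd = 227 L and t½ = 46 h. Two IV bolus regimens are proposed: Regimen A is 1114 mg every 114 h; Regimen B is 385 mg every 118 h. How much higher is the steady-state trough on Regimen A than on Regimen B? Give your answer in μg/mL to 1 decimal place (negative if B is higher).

Regimen A: f = (1/2)^(114/46) ≈ 0.1795; Cmin,ss = (1114/227)·f/(1−f) ≈ 1.074 μg/mL.
Regimen B: f = (1/2)^(118/46) ≈ 0.1690; Cmin,ss = (385/227)·f/(1−f) ≈ 0.345 μg/mL.
Difference ≈ 1.074 − 0.345 ≈ 0.729 μg/mL.

0.7 μg/mL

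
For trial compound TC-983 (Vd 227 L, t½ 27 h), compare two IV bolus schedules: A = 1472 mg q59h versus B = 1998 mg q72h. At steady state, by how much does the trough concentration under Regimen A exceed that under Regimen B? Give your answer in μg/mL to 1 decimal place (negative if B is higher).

0.2 μg/mL

Regimen A: f = (1/2)^(59/27) ≈ 0.2199; Cmin,ss = (1472/227)·f/(1−f) ≈ 1.828 μg/mL.
Regimen B: f = (1/2)^(72/27) ≈ 0.1575; Cmin,ss = (1998/227)·f/(1−f) ≈ 1.645 μg/mL.
Difference ≈ 1.828 − 1.645 ≈ 0.183 μg/mL.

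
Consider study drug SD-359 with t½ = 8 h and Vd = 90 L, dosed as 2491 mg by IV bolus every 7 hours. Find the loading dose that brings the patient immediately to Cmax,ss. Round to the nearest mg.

f = (1/2)^(7/8) ≈ 0.545254; accumulation ratio R = 1/(1−f) ≈ 2.19903.
Loading dose to hit Cmax,ss on first dose: D_load = D_maint·R ≈ 2491 × 2.19903 ≈ 5477.78 mg.

5478 mg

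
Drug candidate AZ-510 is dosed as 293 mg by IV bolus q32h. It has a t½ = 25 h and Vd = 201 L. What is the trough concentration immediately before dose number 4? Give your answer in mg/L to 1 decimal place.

0.9 mg/L

f = (1/2)^(τ/t½) = (1/2)^(32/25) ≈ 0.4118.
C₀ = D/Vd = 293/201 ≈ 1.458 mg/L.
Before the 4th dose, 3 doses have been given. Superposition: Cmin = C₀·(f + f² + … + f^3).
≈ 1.458 × (0.4118 + 0.1696 + 0.0698) ≈ 1.458 × 0.6512 ≈ 0.949 mg/L.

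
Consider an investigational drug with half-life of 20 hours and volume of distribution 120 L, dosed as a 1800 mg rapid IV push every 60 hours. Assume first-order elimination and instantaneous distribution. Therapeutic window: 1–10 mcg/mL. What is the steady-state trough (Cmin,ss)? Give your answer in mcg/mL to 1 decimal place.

The dosing interval is 3 half-lives, so f = 2^(−3) = 0.125.
At steady state, R = 1/(1 − 0.125) = 8/7.
Single-dose peak C₀ = D/Vd = 1800/120 = 15 mcg/mL.
Steady-state peak Cmax,ss = C₀·R = 15 × 8/7 ≈ 17.143 mcg/mL.
Steady-state trough Cmin,ss = Cmax,ss·f ≈ 17.143 × 0.125 ≈ 2.143 mcg/mL.
Trough 2.1 mcg/mL vs MEC 1 mcg/mL: adequate.

2.1 mcg/mL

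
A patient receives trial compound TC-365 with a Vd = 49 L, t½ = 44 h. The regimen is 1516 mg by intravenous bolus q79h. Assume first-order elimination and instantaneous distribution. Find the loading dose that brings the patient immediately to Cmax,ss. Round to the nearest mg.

2129 mg

f = (1/2)^(79/44) ≈ 0.288081; accumulation ratio R = 1/(1−f) ≈ 1.40465.
Loading dose to hit Cmax,ss on first dose: D_load = D_maint·R ≈ 1516 × 1.40465 ≈ 2129.45 mg.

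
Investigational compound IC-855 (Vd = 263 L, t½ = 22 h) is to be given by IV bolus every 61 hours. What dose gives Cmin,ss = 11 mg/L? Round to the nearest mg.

16878 mg

τ/t½ = 61/22 ≈ 2.7727, so f = (1/2)^(61/22) ≈ 0.146327.
Cmin,ss = (D/Vd)·f/(1−f), so D = Cmin,ss·Vd·(1−f)/f.
D = 11 × 263 × (1−f)/f ≈ 11 × 263 × 5.83401 ≈ 16877.79 mg.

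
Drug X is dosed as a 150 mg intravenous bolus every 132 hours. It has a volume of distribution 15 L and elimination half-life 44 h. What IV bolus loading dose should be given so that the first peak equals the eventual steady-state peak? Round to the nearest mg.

f = (1/2)^(132/44) ≈ 0.125000; accumulation ratio R = 1/(1−f) ≈ 1.14286.
Loading dose to hit Cmax,ss on first dose: D_load = D_maint·R ≈ 150 × 1.14286 ≈ 171.43 mg.

171 mg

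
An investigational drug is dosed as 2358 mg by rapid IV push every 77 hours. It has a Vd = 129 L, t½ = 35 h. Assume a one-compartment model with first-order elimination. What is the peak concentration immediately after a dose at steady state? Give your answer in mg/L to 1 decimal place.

Over one 77-h interval, 77/35 ≈ 2.2 half-lives elapse, leaving f ≈ 0.2176 of each dose.
Accumulation ratio R = 1/(1 − f) ≈ 1/0.7824 ≈ 1.2781.
Single-dose peak C₀ = D/Vd = 2358/129 ≈ 18.279 mg/L.
Steady-state peak Cmax,ss = C₀·R ≈ 18.279 × 1.2781 ≈ 23.362 mg/L.

23.4 mg/L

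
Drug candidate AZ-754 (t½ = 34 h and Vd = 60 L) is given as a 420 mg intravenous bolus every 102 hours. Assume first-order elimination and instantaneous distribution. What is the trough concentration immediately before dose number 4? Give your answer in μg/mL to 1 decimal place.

f = (1/2)^(τ/t½) = (1/2)^(102/34) ≈ 0.1250.
C₀ = D/Vd = 420/60 ≈ 7.000 μg/mL.
Before the 4th dose, 3 doses have been given. Superposition: Cmin = C₀·(f + f² + … + f^3).
≈ 7.000 × (0.1250 + 0.0156 + 0.0020) ≈ 7.000 × 0.1426 ≈ 0.998 μg/mL.

1.0 μg/mL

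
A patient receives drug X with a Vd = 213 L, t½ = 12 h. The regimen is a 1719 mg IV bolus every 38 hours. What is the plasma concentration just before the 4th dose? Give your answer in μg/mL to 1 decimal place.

f = (1/2)^(τ/t½) = (1/2)^(38/12) ≈ 0.1114.
C₀ = D/Vd = 1719/213 ≈ 8.070 μg/mL.
Before the 4th dose, 3 doses have been given. Superposition: Cmin = C₀·(f + f² + … + f^3).
≈ 8.070 × (0.1114 + 0.0124 + 0.0014) ≈ 8.070 × 0.1252 ≈ 1.010 μg/mL.

1.0 μg/mL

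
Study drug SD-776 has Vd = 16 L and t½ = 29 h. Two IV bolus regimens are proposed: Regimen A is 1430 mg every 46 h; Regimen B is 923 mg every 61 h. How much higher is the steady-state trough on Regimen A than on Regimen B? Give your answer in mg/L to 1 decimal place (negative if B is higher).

27.1 mg/L

Regimen A: f = (1/2)^(46/29) ≈ 0.3330; Cmin,ss = (1430/16)·f/(1−f) ≈ 44.621 mg/L.
Regimen B: f = (1/2)^(61/29) ≈ 0.2327; Cmin,ss = (923/16)·f/(1−f) ≈ 17.495 mg/L.
Difference ≈ 44.621 − 17.495 ≈ 27.126 mg/L.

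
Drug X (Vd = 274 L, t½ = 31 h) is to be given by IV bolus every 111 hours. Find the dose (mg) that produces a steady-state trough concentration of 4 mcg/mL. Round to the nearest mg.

12017 mg

τ/t½ = 111/31 ≈ 3.5806, so f = (1/2)^(111/31) ≈ 0.083583.
Cmin,ss = (D/Vd)·f/(1−f), so D = Cmin,ss·Vd·(1−f)/f.
D = 4 × 274 × (1−f)/f ≈ 4 × 274 × 10.96416 ≈ 12016.72 mg.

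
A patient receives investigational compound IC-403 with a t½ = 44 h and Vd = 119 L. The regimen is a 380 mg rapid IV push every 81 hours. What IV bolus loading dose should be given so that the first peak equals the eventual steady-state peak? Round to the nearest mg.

527 mg

f = (1/2)^(81/44) ≈ 0.279146; accumulation ratio R = 1/(1−f) ≈ 1.38724.
Loading dose to hit Cmax,ss on first dose: D_load = D_maint·R ≈ 380 × 1.38724 ≈ 527.15 mg.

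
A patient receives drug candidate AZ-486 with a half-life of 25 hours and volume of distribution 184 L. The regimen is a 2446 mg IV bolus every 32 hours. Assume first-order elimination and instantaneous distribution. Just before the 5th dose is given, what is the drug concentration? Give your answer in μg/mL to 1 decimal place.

f = (1/2)^(τ/t½) = (1/2)^(32/25) ≈ 0.4118.
C₀ = D/Vd = 2446/184 ≈ 13.293 μg/mL.
Before the 5th dose, 4 doses have been given. Superposition: Cmin = C₀·(f + f² + … + f^4).
≈ 13.293 × (0.4118 + 0.1696 + 0.0698 + 0.0288) ≈ 13.293 × 0.6800 ≈ 9.039 μg/mL.

9.0 μg/mL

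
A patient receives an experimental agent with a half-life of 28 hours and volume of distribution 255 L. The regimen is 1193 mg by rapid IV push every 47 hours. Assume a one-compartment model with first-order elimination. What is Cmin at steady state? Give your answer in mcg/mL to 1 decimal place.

τ/t½ = 47/28 ≈ 1.6786, so fraction remaining f = (1/2)^(47/28) ≈ 0.3124.
Single-dose peak C₀ = D/Vd = 1193/255 ≈ 4.678 mcg/mL.
Steady-state trough Cmin,ss = C₀·f/(1−f) ≈ 4.678 × 0.3124/0.6876 ≈ 2.125 mcg/mL.

2.1 mcg/mL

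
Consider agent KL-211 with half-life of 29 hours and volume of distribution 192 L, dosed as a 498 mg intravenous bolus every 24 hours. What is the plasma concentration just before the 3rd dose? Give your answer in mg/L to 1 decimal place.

2.3 mg/L

f = (1/2)^(τ/t½) = (1/2)^(24/29) ≈ 0.5635.
C₀ = D/Vd = 498/192 ≈ 2.594 mg/L.
Before the 3rd dose, 2 doses have been given. Superposition: Cmin = C₀·(f + f²).
≈ 2.594 × (0.5635 + 0.3175) ≈ 2.594 × 0.8810 ≈ 2.285 mg/L.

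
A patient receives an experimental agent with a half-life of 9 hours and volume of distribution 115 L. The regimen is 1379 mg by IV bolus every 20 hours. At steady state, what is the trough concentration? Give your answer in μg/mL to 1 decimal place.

3.3 μg/mL

τ/t½ = 20/9 ≈ 2.2222, so fraction remaining f = (1/2)^(20/9) ≈ 0.2143.
Accumulation ratio R = 1/(1 − f) ≈ 1/0.7857 ≈ 1.2728.
Each bolus raises the concentration by D/Vd = 1379/115 ≈ 11.991 μg/mL.
Cmax,ss = C₀/(1 − f) ≈ 11.991/0.7857 ≈ 15.262 μg/mL.
One interval later, Cmin,ss = Cmax,ss·e^(−kτ) ≈ 15.262 × 0.2143 ≈ 3.271 μg/mL.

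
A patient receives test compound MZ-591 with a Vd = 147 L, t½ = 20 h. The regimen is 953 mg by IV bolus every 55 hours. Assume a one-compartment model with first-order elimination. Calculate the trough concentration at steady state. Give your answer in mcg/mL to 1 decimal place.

1.1 mcg/mL

τ/t½ = 55/20 ≈ 2.75, so fraction remaining f = (1/2)^(55/20) ≈ 0.1487.
Single-dose peak C₀ = D/Vd = 953/147 ≈ 6.483 mcg/mL.
Steady-state trough Cmin,ss = C₀·f/(1−f) ≈ 6.483 × 0.1487/0.8513 ≈ 1.132 mcg/mL.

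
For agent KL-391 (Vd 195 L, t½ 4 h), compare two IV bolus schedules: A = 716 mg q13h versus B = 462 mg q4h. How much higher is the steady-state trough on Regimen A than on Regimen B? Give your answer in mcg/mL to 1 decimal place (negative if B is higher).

Regimen A: f = (1/2)^(13/4) ≈ 0.1051; Cmin,ss = (716/195)·f/(1−f) ≈ 0.431 mcg/mL.
Regimen B: f = (1/2)^(4/4) ≈ 0.5000; Cmin,ss = (462/195)·f/(1−f) ≈ 2.369 mcg/mL.
Difference ≈ 0.431 − 2.369 ≈ -1.938 mcg/mL.

-1.9 mcg/mL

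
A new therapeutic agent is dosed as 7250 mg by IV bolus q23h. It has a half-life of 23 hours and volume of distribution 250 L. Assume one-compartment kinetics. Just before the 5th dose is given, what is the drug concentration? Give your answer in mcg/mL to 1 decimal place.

27.2 mcg/mL

f = (1/2)^(τ/t½) = (1/2)^(23/23) ≈ 0.5000.
C₀ = D/Vd = 7250/250 ≈ 29.000 mcg/mL.
Before the 5th dose, 4 doses have been given. Superposition: Cmin = C₀·(f + f² + … + f^4).
≈ 29.000 × (0.5000 + 0.2500 + 0.1250 + 0.0625) ≈ 29.000 × 0.9375 ≈ 27.188 mcg/mL.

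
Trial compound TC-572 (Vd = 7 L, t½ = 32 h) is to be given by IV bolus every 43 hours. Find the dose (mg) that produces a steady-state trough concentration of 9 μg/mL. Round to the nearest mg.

τ/t½ = 43/32 ≈ 1.3438, so f = (1/2)^(43/32) ≈ 0.393995.
Cmin,ss = (D/Vd)·f/(1−f), so D = Cmin,ss·Vd·(1−f)/f.
D = 9 × 7 × (1−f)/f ≈ 9 × 7 × 1.53810 ≈ 96.90 mg.

97 mg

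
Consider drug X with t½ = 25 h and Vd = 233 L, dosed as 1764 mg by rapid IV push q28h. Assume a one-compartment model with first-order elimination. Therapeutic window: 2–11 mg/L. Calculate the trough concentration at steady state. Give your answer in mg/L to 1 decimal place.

6.5 mg/L

Over one 28-h interval, 28/25 ≈ 1.12 half-lives elapse, leaving f ≈ 0.4601 of each dose.
Each bolus raises the concentration by D/Vd = 1764/233 ≈ 7.571 mg/L.
Steady-state trough Cmin,ss = C₀·f/(1−f) ≈ 7.571 × 0.4601/0.5399 ≈ 6.452 mg/L.
Trough 6.5 mg/L vs MEC 2 mg/L: adequate.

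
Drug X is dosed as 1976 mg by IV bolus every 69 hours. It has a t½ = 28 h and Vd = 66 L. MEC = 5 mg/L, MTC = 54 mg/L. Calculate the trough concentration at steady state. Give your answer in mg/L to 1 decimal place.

k = ln2/t½ = ln2/28 ≈ 0.024755 h⁻¹; fraction remaining f = e^(−kτ) = e^(−0.024755×69) ≈ 0.1812.
Accumulation ratio R = 1/(1 − f) ≈ 1/0.8188 ≈ 1.2213.
Single-dose peak C₀ = D/Vd = 1976/66 ≈ 29.939 mg/L.
Cmax,ss = C₀/(1 − f) ≈ 29.939/0.8188 ≈ 36.564 mg/L.
Steady-state trough Cmin,ss = Cmax,ss·f ≈ 36.564 × 0.1812 ≈ 6.625 mg/L.
Trough 6.6 mg/L vs MEC 5 mg/L: adequate.

6.6 mg/L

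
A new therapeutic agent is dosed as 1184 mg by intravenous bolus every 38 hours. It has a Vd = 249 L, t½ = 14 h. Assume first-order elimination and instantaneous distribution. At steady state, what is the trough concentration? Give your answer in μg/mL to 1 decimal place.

τ/t½ = 38/14 ≈ 2.7143, so fraction remaining f = (1/2)^(38/14) ≈ 0.1524.
At steady state, accumulation factor R = 1/(1 − e^(−kτ)) ≈ 1.1798.
Each bolus raises the concentration by D/Vd = 1184/249 ≈ 4.755 μg/mL.
Cmax,ss = C₀/(1 − f) ≈ 4.755/0.8476 ≈ 5.610 μg/mL.
One interval later, Cmin,ss = Cmax,ss·e^(−kτ) ≈ 5.610 × 0.1524 ≈ 0.855 μg/mL.

0.9 μg/mL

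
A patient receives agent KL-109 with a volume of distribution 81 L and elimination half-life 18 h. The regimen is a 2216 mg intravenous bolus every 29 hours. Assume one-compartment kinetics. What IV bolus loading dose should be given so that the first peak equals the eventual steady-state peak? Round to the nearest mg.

3294 mg

f = (1/2)^(29/18) ≈ 0.327346; accumulation ratio R = 1/(1−f) ≈ 1.48665.
Loading dose to hit Cmax,ss on first dose: D_load = D_maint·R ≈ 2216 × 1.48665 ≈ 3294.42 mg.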